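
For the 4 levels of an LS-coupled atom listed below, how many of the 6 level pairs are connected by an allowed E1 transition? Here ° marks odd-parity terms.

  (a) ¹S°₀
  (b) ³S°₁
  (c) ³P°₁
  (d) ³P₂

2

(a)–(b): forbidden (parity, ΔS, ΔL).
(a)–(c): forbidden (parity, ΔS).
(a)–(d): forbidden (ΔS, ΔJ).
(b)–(c): forbidden (parity).
(b)–(d): allowed.
(c)–(d): allowed.
Allowed pairs: 2 of 6.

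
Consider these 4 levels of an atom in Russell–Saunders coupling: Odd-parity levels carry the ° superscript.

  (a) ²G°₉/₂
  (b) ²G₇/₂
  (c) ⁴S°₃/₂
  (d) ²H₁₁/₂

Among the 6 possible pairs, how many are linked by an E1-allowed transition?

(a)–(b): allowed.
(a)–(c): forbidden (parity, ΔS, ΔL, ΔJ).
(a)–(d): allowed.
(b)–(c): forbidden (ΔS, ΔL, ΔJ).
(b)–(d): forbidden (parity, ΔJ).
(c)–(d): forbidden (ΔS, ΔL, ΔJ).
Allowed pairs: 2 of 6.

2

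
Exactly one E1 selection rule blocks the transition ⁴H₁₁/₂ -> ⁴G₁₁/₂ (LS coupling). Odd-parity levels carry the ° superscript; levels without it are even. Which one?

Initial level: S=3/2, L=5, J=11/2, parity even. Final level: S=3/2, L=4, J=11/2, parity even.
Parity must change: even → even — fails.
ΔS = 0: S: 3/2 → 3/2 — passes.
ΔL = 0, ±1 (not L=0↔0): L: 5 → 4, ΔL = -1 — passes.
ΔJ = 0, ±1 (not J=0↔0): J: 11/2 → 11/2, ΔJ = +0 — passes.

parity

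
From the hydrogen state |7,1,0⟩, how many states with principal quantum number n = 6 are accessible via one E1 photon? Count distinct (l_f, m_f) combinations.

4

E1 requires Δl = ±1, so l_f ∈ {0, 2}; with 0 ≤ l_f ≤ n_f−1 = 5, the allowed l_f values are {0, 2}.
For l_f = 0: m_f ∈ {m_i−1, m_i, m_i+1} ∩ [−0, 0] = {0} → 1 state.
For l_f = 2: m_f ∈ {m_i−1, m_i, m_i+1} ∩ [−2, 2] = {-1, 0, 1} → 3 states.
Total: 4.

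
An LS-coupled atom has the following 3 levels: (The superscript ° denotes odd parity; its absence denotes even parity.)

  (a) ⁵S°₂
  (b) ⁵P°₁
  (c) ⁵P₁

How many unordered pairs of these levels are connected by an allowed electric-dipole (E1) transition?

2

(a)–(b): forbidden (parity).
(a)–(c): allowed.
(b)–(c): allowed.
Allowed pairs: 2 of 3.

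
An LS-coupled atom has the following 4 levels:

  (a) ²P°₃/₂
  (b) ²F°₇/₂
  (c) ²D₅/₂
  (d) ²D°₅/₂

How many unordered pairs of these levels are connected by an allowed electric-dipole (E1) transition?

3

(a)–(b): forbidden (parity, ΔL, ΔJ).
(a)–(c): allowed.
(a)–(d): forbidden (parity).
(b)–(c): allowed.
(b)–(d): forbidden (parity).
(c)–(d): allowed.
Allowed pairs: 3 of 6.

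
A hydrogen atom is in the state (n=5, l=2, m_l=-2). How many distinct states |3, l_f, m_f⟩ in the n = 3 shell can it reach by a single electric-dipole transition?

E1 requires Δl = ±1, so l_f ∈ {1, 3}; with 0 ≤ l_f ≤ n_f−1 = 2, the allowed l_f values are {1}.
For l_f = 1: m_f ∈ {m_i−1, m_i, m_i+1} ∩ [−1, 1] = {-1} → 1 state.
Total: 1.

1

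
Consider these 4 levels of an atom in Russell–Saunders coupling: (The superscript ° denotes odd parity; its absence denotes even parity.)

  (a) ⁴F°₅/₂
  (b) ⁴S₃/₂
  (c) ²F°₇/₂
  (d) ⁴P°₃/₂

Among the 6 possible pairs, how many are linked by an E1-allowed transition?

1

(a)–(b): forbidden (ΔL).
(a)–(c): forbidden (parity, ΔS).
(a)–(d): forbidden (parity, ΔL).
(b)–(c): forbidden (ΔS, ΔL, ΔJ).
(b)–(d): allowed.
(c)–(d): forbidden (parity, ΔS, ΔL, ΔJ).
Allowed pairs: 1 of 6.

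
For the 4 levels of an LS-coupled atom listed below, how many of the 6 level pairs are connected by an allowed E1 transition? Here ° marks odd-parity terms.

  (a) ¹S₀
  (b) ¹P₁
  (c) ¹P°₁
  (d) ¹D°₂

3

(a)–(b): forbidden (parity).
(a)–(c): allowed.
(a)–(d): forbidden (ΔL, ΔJ).
(b)–(c): allowed.
(b)–(d): allowed.
(c)–(d): forbidden (parity).
Allowed pairs: 3 of 6.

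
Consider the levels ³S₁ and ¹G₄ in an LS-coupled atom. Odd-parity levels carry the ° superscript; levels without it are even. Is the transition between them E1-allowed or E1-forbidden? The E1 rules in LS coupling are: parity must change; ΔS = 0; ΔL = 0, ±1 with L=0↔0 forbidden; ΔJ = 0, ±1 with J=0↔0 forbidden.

Parity must change: even → even — ✗.
ΔS = 0: S: 1 → 0 — ✗.
ΔL = 0, ±1 (not L=0↔0): L: 0 → 4, ΔL = +4 — ✗.
ΔJ = 0, ±1 (not J=0↔0): J: 1 → 4, ΔJ = +3 — ✗.
Rule(s) violated: parity, ΔS, ΔL, ΔJ.

forbidden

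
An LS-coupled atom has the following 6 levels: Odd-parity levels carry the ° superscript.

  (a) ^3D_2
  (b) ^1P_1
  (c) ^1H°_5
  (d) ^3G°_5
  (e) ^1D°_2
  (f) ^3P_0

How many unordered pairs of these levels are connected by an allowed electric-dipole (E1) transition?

1

(a)–(b): forbidden (parity, ΔS).
(a)–(c): forbidden (ΔS, ΔL, ΔJ).
(a)–(d): forbidden (ΔL, ΔJ).
(a)–(e): forbidden (ΔS).
(a)–(f): forbidden (parity, ΔJ).
(b)–(c): forbidden (ΔL, ΔJ).
(b)–(d): forbidden (ΔS, ΔL, ΔJ).
(b)–(e): allowed.
(b)–(f): forbidden (parity, ΔS).
(c)–(d): forbidden (parity, ΔS).
(c)–(e): forbidden (parity, ΔL, ΔJ).
(c)–(f): forbidden (ΔS, ΔL, ΔJ).
(d)–(e): forbidden (parity, ΔS, ΔL, ΔJ).
(d)–(f): forbidden (ΔL, ΔJ).
(e)–(f): forbidden (ΔS, ΔJ).
Allowed pairs: 1 of 15.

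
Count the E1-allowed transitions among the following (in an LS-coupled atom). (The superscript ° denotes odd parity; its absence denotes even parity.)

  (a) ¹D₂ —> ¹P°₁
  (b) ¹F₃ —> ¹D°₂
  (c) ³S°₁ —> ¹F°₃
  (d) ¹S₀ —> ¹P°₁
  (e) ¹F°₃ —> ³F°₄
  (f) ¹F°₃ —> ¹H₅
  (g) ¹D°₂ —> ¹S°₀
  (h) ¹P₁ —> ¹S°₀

4

(a) allowed
(b) allowed
(c) forbidden (parity, ΔS, ΔL, ΔJ fail)
(d) allowed
(e) forbidden (parity, ΔS fail)
(f) forbidden (ΔL, ΔJ fail)
(g) forbidden (parity, ΔL, ΔJ fail)
(h) allowed
Total allowed: 4 of 8.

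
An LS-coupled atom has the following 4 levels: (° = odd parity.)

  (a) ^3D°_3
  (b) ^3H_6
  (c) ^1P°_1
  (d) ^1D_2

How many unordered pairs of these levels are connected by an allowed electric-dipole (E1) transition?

1

(a)–(b): forbidden (ΔL, ΔJ).
(a)–(c): forbidden (parity, ΔS, ΔJ).
(a)–(d): forbidden (ΔS).
(b)–(c): forbidden (ΔS, ΔL, ΔJ).
(b)–(d): forbidden (parity, ΔS, ΔL, ΔJ).
(c)–(d): allowed.
Allowed pairs: 1 of 6.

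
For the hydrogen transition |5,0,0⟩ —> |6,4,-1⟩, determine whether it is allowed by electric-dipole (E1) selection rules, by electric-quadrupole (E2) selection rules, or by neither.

Δl = 4 − 0 = +4; l_i + l_f = 4.
Δm_l = -1.
E1 (Δl = ±1, |Δm_l| ≤ 1): not satisfied.
E2 (Δl = 0,±2, l_i+l_f ≥ 2, |Δm_l| ≤ 2): not satisfied.

neither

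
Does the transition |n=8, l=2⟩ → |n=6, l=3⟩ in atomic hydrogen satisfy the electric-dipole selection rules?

l: 2 → 3 (Δl = +1). Δl = ±1 ✓.
All E1 selection rules are satisfied.

allowed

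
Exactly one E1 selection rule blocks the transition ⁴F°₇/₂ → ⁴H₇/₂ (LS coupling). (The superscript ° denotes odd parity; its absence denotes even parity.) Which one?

Parity must change: odd → even — passes.
ΔS = 0: S: 3/2 → 3/2 — passes.
ΔL = 0, ±1 (not L=0↔0): L: 3 → 5, ΔL = +2 — fails.
ΔJ = 0, ±1 (not J=0↔0): J: 7/2 → 7/2, ΔJ = +0 — passes.

the ΔL = 0, ±1 rule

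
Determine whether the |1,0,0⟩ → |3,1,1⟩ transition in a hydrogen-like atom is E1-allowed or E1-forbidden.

l: 0 → 1 (Δl = +1). Δl = ±1 passes.
m_l: 0 → 1 (Δm_l = +1). |Δm_l| ≤ 1 passes.
All E1 selection rules are satisfied.

allowed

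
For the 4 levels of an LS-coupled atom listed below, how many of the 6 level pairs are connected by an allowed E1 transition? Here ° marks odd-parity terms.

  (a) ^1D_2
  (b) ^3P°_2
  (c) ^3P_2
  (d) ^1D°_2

2

(a)–(b): forbidden (ΔS).
(a)–(c): forbidden (parity, ΔS).
(a)–(d): allowed.
(b)–(c): allowed.
(b)–(d): forbidden (parity, ΔS).
(c)–(d): forbidden (ΔS).
Allowed pairs: 2 of 6.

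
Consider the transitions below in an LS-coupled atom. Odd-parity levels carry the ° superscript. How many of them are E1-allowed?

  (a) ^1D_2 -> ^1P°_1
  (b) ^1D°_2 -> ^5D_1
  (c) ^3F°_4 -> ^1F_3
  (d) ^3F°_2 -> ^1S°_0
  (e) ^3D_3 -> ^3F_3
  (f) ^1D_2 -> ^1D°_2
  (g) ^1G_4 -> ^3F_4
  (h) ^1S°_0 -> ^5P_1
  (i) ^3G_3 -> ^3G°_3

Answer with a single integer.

(a) allowed
(b) forbidden (ΔS fails)
(c) forbidden (ΔS fails)
(d) forbidden (parity, ΔS, ΔL, ΔJ fail)
(e) forbidden (parity fails)
(f) allowed
(g) forbidden (parity, ΔS fail)
(h) forbidden (ΔS fails)
(i) allowed
Total allowed: 3 of 9.

3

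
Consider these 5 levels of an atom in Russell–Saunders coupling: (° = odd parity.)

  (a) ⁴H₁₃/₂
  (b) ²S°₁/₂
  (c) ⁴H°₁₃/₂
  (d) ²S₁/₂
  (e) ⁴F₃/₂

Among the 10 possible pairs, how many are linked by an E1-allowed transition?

(a)–(b): forbidden (ΔS, ΔL, ΔJ).
(a)–(c): allowed.
(a)–(d): forbidden (parity, ΔS, ΔL, ΔJ).
(a)–(e): forbidden (parity, ΔL, ΔJ).
(b)–(c): forbidden (parity, ΔS, ΔL, ΔJ).
(b)–(d): forbidden (ΔL).
(b)–(e): forbidden (ΔS, ΔL).
(c)–(d): forbidden (ΔS, ΔL, ΔJ).
(c)–(e): forbidden (ΔL, ΔJ).
(d)–(e): forbidden (parity, ΔS, ΔL).
Allowed pairs: 1 of 10.

1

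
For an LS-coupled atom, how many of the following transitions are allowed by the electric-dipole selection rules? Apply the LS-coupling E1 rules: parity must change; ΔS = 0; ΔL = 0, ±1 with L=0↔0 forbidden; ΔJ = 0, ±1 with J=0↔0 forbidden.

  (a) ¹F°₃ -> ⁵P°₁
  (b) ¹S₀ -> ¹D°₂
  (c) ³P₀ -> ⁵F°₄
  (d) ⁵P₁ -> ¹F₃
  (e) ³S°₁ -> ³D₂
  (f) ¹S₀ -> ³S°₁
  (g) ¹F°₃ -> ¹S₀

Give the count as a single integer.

0

(a) forbidden (parity, ΔS, ΔL, ΔJ fail)
(b) forbidden (ΔL, ΔJ fail)
(c) forbidden (ΔS, ΔL, ΔJ fail)
(d) forbidden (parity, ΔS, ΔL, ΔJ fail)
(e) forbidden (ΔL fails)
(f) forbidden (ΔS, ΔL fail)
(g) forbidden (ΔL, ΔJ fail)
Total allowed: 0 of 7.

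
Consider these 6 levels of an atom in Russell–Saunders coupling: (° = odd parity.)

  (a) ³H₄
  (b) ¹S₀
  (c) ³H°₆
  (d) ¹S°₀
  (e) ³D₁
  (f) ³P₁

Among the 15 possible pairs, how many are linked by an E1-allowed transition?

0

(a)–(b): forbidden (parity, ΔS, ΔL, ΔJ).
(a)–(c): forbidden (ΔJ).
(a)–(d): forbidden (ΔS, ΔL, ΔJ).
(a)–(e): forbidden (parity, ΔL, ΔJ).
(a)–(f): forbidden (parity, ΔL, ΔJ).
(b)–(c): forbidden (ΔS, ΔL, ΔJ).
(b)–(d): forbidden (ΔL, ΔJ).
(b)–(e): forbidden (parity, ΔS, ΔL).
(b)–(f): forbidden (parity, ΔS).
(c)–(d): forbidden (parity, ΔS, ΔL, ΔJ).
(c)–(e): forbidden (ΔL, ΔJ).
(c)–(f): forbidden (ΔL, ΔJ).
(d)–(e): forbidden (ΔS, ΔL).
(d)–(f): forbidden (ΔS).
(e)–(f): forbidden (parity).
Allowed pairs: 0 of 15.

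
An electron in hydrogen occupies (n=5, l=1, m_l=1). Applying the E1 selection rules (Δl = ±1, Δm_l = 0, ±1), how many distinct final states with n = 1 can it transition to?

E1 requires Δl = ±1, so l_f ∈ {0, 2}; with 0 ≤ l_f ≤ n_f−1 = 0, the allowed l_f values are {0}.
For l_f = 0: m_f ∈ {m_i−1, m_i, m_i+1} ∩ [−0, 0] = {0} → 1 state.
Total: 1.

1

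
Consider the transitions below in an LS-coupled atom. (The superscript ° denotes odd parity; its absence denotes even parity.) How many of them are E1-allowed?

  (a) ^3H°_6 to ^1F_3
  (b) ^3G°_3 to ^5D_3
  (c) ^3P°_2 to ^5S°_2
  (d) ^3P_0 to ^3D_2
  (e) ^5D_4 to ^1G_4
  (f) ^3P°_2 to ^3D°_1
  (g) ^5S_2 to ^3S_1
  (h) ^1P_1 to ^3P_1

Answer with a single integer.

0

(a) forbidden (ΔS, ΔL, ΔJ fail)
(b) forbidden (ΔS, ΔL fail)
(c) forbidden (parity, ΔS fail)
(d) forbidden (parity, ΔJ fail)
(e) forbidden (parity, ΔS, ΔL fail)
(f) forbidden (parity fails)
(g) forbidden (parity, ΔS, ΔL fail)
(h) forbidden (parity, ΔS fail)
Total allowed: 0 of 8.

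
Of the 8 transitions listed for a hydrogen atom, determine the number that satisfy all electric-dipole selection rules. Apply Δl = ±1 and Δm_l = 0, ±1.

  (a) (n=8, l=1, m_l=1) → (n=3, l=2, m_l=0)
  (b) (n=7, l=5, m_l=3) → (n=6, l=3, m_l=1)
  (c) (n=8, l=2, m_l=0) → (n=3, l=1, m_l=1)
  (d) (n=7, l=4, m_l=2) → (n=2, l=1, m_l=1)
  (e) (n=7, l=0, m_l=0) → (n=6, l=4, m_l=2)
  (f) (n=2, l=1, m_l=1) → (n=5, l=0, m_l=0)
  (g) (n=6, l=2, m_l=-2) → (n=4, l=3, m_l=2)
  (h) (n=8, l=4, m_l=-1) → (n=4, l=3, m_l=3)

(a) allowed
(b) forbidden — Δl = -2 (E1 requires Δl = ±1); Δm_l = -2 (E1 requires Δm_l = 0, ±1)
(c) allowed
(d) forbidden — Δl = -3 (E1 requires Δl = ±1)
(e) forbidden — Δl = +4 (E1 requires Δl = ±1); Δm_l = +2 (E1 requires Δm_l = 0, ±1)
(f) allowed
(g) forbidden — Δm_l = +4 (E1 requires Δm_l = 0, ±1)
(h) forbidden — Δm_l = +4 (E1 requires Δm_l = 0, ±1)
Total allowed: 3 of 8.

3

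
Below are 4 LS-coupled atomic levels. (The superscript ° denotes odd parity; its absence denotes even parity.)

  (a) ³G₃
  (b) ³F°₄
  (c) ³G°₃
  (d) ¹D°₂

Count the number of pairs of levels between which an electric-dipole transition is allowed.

(a)–(b): allowed.
(a)–(c): allowed.
(a)–(d): forbidden (ΔS, ΔL).
(b)–(c): forbidden (parity).
(b)–(d): forbidden (parity, ΔS, ΔJ).
(c)–(d): forbidden (parity, ΔS, ΔL).
Allowed pairs: 2 of 6.

2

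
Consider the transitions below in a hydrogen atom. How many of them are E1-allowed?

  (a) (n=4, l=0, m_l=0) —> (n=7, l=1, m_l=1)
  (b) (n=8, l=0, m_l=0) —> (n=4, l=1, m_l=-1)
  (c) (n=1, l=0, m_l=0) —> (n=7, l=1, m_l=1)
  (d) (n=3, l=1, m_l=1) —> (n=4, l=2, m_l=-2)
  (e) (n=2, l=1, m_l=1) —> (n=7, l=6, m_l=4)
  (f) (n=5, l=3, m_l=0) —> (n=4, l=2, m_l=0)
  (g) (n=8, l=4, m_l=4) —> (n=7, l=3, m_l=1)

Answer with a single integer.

(a) allowed
(b) allowed
(c) allowed
(d) forbidden — Δm_l = -3 (E1 requires Δm_l = 0, ±1)
(e) forbidden — Δl = +5 (E1 requires Δl = ±1); Δm_l = +3 (E1 requires Δm_l = 0, ±1)
(f) allowed
(g) forbidden — Δm_l = -3 (E1 requires Δm_l = 0, ±1)
Total allowed: 4 of 7.

4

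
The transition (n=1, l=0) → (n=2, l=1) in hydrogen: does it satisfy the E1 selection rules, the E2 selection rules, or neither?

E1

Δl = 1 − 0 = +1; l_i + l_f = 1.
E1 (Δl = ±1): satisfied.
E2 (Δl = 0,±2, l_i+l_f ≥ 2): not satisfied.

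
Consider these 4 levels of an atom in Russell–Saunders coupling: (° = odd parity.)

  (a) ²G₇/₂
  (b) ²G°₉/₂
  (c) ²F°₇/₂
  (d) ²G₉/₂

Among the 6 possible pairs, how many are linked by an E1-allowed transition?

4

(a)–(b): allowed.
(a)–(c): allowed.
(a)–(d): forbidden (parity).
(b)–(c): forbidden (parity).
(b)–(d): allowed.
(c)–(d): allowed.
Allowed pairs: 4 of 6.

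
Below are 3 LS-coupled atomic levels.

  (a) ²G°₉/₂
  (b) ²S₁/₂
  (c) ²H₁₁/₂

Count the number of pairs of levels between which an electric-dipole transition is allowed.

(a)–(b): forbidden (ΔL, ΔJ).
(a)–(c): allowed.
(b)–(c): forbidden (parity, ΔL, ΔJ).
Allowed pairs: 1 of 3.

1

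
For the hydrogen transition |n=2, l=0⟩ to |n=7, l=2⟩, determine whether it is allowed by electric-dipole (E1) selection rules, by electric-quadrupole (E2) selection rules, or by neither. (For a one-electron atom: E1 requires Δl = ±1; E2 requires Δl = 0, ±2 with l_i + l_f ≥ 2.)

Δl = 2 − 0 = +2; l_i + l_f = 2.
E1 (Δl = ±1): not satisfied.
E2 (Δl = 0,±2, l_i+l_f ≥ 2): satisfied.

E2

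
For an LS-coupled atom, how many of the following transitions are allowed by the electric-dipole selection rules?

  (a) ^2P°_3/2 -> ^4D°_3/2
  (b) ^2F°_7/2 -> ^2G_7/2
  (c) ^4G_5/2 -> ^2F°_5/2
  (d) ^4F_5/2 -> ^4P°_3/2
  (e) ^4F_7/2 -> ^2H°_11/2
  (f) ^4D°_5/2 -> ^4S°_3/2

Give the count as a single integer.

1

(a) forbidden (parity, ΔS fail)
(b) allowed
(c) forbidden (ΔS fails)
(d) forbidden (ΔL fails)
(e) forbidden (ΔS, ΔL, ΔJ fail)
(f) forbidden (parity, ΔL fail)
Total allowed: 1 of 6.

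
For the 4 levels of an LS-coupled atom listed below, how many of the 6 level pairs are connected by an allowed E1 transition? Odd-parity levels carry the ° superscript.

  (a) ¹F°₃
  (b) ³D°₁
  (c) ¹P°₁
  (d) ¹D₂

(a)–(b): forbidden (parity, ΔS, ΔJ).
(a)–(c): forbidden (parity, ΔL, ΔJ).
(a)–(d): allowed.
(b)–(c): forbidden (parity, ΔS).
(b)–(d): forbidden (ΔS).
(c)–(d): allowed.
Allowed pairs: 2 of 6.

2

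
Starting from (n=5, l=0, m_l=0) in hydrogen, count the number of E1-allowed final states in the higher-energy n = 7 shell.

E1 requires Δl = ±1, so l_f ∈ {-1, 1}; with 0 ≤ l_f ≤ n_f−1 = 6, the allowed l_f values are {1}.
For l_f = 1: m_f ∈ {m_i−1, m_i, m_i+1} ∩ [−1, 1] = {-1, 0, 1} → 3 states.
Total: 3.

3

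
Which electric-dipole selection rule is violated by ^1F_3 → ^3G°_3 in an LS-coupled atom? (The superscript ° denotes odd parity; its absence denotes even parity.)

the ΔS = 0 rule

Reading off the term symbols: S 0→1, L 3→4, J 3→3, parity even→odd.
Parity must change: even → odd — ok.
ΔS = 0: S: 0 → 1 — fails.
ΔL = 0, ±1 (not L=0↔0): L: 3 → 4, ΔL = +1 — ok.
ΔJ = 0, ±1 (not J=0↔0): J: 3 → 3, ΔJ = +0 — ok.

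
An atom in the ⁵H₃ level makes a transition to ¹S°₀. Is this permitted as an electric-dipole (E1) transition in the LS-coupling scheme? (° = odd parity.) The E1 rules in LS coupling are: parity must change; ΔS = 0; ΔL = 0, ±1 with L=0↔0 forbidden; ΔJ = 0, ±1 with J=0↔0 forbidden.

forbidden

Initial level: S=2, L=5, J=3, parity even. Final level: S=0, L=0, J=0, parity odd.
Parity must change: even → odd — ok.
ΔL = 0, ±1 (not L=0↔0): L: 5 → 0, ΔL = -5 — fails.
ΔS = 0: S: 2 → 0 — fails.
ΔJ = 0, ±1 (not J=0↔0): J: 3 → 0, ΔJ = -3 — fails.
Rule(s) violated: ΔS, ΔL, ΔJ.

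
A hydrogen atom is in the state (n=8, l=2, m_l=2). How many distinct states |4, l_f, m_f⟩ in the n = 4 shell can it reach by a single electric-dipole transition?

E1 requires Δl = ±1, so l_f ∈ {1, 3}; with 0 ≤ l_f ≤ n_f−1 = 3, the allowed l_f values are {1, 3}.
For l_f = 1: m_f ∈ {m_i−1, m_i, m_i+1} ∩ [−1, 1] = {1} → 1 state.
For l_f = 3: m_f ∈ {m_i−1, m_i, m_i+1} ∩ [−3, 3] = {1, 2, 3} → 3 states.
Total: 4.

4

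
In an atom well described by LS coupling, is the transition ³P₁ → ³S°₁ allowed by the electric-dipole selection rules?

Initial level: S=1, L=1, J=1, parity even. Final level: S=1, L=0, J=1, parity odd.
ΔL = 0, ±1 (not L=0↔0): L: 1 → 0, ΔL = -1 — satisfied.
Parity must change: even → odd — satisfied.
ΔS = 0: S: 1 → 1 — satisfied.
ΔJ = 0, ±1 (not J=0↔0): J: 1 → 1, ΔJ = +0 — satisfied.
All four E1 rules are satisfied.

allowed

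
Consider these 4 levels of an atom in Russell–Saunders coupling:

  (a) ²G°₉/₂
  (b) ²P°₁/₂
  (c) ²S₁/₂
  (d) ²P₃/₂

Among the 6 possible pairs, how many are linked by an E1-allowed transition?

(a)–(b): forbidden (parity, ΔL, ΔJ).
(a)–(c): forbidden (ΔL, ΔJ).
(a)–(d): forbidden (ΔL, ΔJ).
(b)–(c): allowed.
(b)–(d): allowed.
(c)–(d): forbidden (parity).
Allowed pairs: 2 of 6.

2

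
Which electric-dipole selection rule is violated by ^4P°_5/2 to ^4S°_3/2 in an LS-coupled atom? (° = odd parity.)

parity

Reading off the term symbols: S 3/2→3/2, L 1→0, J 5/2→3/2, parity odd→odd.
Parity must change: odd → odd — fails.
ΔS = 0: S: 3/2 → 3/2 — passes.
ΔL = 0, ±1 (not L=0↔0): L: 1 → 0, ΔL = -1 — passes.
ΔJ = 0, ±1 (not J=0↔0): J: 5/2 → 3/2, ΔJ = -1 — passes.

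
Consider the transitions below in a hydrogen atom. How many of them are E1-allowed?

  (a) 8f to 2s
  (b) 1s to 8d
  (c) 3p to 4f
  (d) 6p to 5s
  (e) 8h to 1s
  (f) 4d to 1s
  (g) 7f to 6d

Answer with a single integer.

2

(a) forbidden — Δl = -3 (E1 requires Δl = ±1)
(b) forbidden — Δl = +2 (E1 requires Δl = ±1)
(c) forbidden — Δl = +2 (E1 requires Δl = ±1)
(d) allowed
(e) forbidden — Δl = -5 (E1 requires Δl = ±1)
(f) forbidden — Δl = -2 (E1 requires Δl = ±1)
(g) allowed
Total allowed: 2 of 7.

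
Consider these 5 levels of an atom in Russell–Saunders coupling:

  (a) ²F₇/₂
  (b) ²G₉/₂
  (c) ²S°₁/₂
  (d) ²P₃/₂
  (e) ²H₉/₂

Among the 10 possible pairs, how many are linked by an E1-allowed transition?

(a)–(b): forbidden (parity).
(a)–(c): forbidden (ΔL, ΔJ).
(a)–(d): forbidden (parity, ΔL, ΔJ).
(a)–(e): forbidden (parity, ΔL).
(b)–(c): forbidden (ΔL, ΔJ).
(b)–(d): forbidden (parity, ΔL, ΔJ).
(b)–(e): forbidden (parity).
(c)–(d): allowed.
(c)–(e): forbidden (ΔL, ΔJ).
(d)–(e): forbidden (parity, ΔL, ΔJ).
Allowed pairs: 1 of 10.

1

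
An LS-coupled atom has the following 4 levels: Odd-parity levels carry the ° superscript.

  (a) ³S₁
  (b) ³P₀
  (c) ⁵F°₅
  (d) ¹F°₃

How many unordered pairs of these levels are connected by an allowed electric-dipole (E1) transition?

(a)–(b): forbidden (parity).
(a)–(c): forbidden (ΔS, ΔL, ΔJ).
(a)–(d): forbidden (ΔS, ΔL, ΔJ).
(b)–(c): forbidden (ΔS, ΔL, ΔJ).
(b)–(d): forbidden (ΔS, ΔL, ΔJ).
(c)–(d): forbidden (parity, ΔS, ΔJ).
Allowed pairs: 0 of 6.

0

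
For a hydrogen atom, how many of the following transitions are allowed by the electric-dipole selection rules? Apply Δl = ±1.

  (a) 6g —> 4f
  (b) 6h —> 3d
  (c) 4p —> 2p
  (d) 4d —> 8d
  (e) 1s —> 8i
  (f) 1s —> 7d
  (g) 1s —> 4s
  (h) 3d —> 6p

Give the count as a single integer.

2

(a) allowed
(b) forbidden — Δl = -3 (E1 requires Δl = ±1)
(c) forbidden — Δl = +0 (E1 requires Δl = ±1)
(d) forbidden — Δl = +0 (E1 requires Δl = ±1)
(e) forbidden — Δl = +6 (E1 requires Δl = ±1)
(f) forbidden — Δl = +2 (E1 requires Δl = ±1)
(g) forbidden — Δl = +0 (E1 requires Δl = ±1)
(h) allowed
Total allowed: 2 of 8.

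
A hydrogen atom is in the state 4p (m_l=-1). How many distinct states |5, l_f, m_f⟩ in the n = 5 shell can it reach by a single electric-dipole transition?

4

E1 requires Δl = ±1, so l_f ∈ {0, 2}; with 0 ≤ l_f ≤ n_f−1 = 4, the allowed l_f values are {0, 2}.
For l_f = 0: m_f ∈ {m_i−1, m_i, m_i+1} ∩ [−0, 0] = {0} → 1 state.
For l_f = 2: m_f ∈ {m_i−1, m_i, m_i+1} ∩ [−2, 2] = {-2, -1, 0} → 3 states.
Total: 4.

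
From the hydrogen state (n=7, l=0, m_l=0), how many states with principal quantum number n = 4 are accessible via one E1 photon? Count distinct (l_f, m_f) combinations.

E1 requires Δl = ±1, so l_f ∈ {-1, 1}; with 0 ≤ l_f ≤ n_f−1 = 3, the allowed l_f values are {1}.
For l_f = 1: m_f ∈ {m_i−1, m_i, m_i+1} ∩ [−1, 1] = {-1, 0, 1} → 3 states.
Total: 3.

3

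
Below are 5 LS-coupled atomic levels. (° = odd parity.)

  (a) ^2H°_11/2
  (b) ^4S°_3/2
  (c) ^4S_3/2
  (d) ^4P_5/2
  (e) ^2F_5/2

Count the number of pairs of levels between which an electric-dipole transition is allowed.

1

(a)–(b): forbidden (parity, ΔS, ΔL, ΔJ).
(a)–(c): forbidden (ΔS, ΔL, ΔJ).
(a)–(d): forbidden (ΔS, ΔL, ΔJ).
(a)–(e): forbidden (ΔL, ΔJ).
(b)–(c): forbidden (ΔL).
(b)–(d): allowed.
(b)–(e): forbidden (ΔS, ΔL).
(c)–(d): forbidden (parity).
(c)–(e): forbidden (parity, ΔS, ΔL).
(d)–(e): forbidden (parity, ΔS, ΔL).
Allowed pairs: 1 of 10.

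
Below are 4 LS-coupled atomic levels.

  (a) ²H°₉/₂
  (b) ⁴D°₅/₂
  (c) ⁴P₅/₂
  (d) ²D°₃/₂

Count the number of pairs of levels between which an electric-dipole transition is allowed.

1

(a)–(b): forbidden (parity, ΔS, ΔL, ΔJ).
(a)–(c): forbidden (ΔS, ΔL, ΔJ).
(a)–(d): forbidden (parity, ΔL, ΔJ).
(b)–(c): allowed.
(b)–(d): forbidden (parity, ΔS).
(c)–(d): forbidden (ΔS).
Allowed pairs: 1 of 6.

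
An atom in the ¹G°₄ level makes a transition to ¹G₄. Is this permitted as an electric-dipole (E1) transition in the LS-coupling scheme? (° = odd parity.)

allowed

Parity must change: odd → even — satisfied.
ΔS = 0: S: 0 → 0 — satisfied.
ΔL = 0, ±1 (not L=0↔0): L: 4 → 4, ΔL = +0 — satisfied.
ΔJ = 0, ±1 (not J=0↔0): J: 4 → 4, ΔJ = +0 — satisfied.
All four E1 rules are satisfied.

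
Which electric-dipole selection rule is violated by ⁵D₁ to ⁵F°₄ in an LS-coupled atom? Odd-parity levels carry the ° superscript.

Initial level: S=2, L=2, J=1, parity even. Final level: S=2, L=3, J=4, parity odd.
ΔJ = 0, ±1 (not J=0↔0): J: 1 → 4, ΔJ = +3 — fails.
Parity must change: even → odd — passes.
ΔL = 0, ±1 (not L=0↔0): L: 2 → 3, ΔL = +1 — passes.
ΔS = 0: S: 2 → 2 — passes.

the ΔJ = 0, ±1 rule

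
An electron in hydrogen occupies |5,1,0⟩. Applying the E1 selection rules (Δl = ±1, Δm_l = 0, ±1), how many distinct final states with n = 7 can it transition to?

E1 requires Δl = ±1, so l_f ∈ {0, 2}; with 0 ≤ l_f ≤ n_f−1 = 6, the allowed l_f values are {0, 2}.
For l_f = 0: m_f ∈ {m_i−1, m_i, m_i+1} ∩ [−0, 0] = {0} → 1 state.
For l_f = 2: m_f ∈ {m_i−1, m_i, m_i+1} ∩ [−2, 2] = {-1, 0, 1} → 3 states.
Total: 4.

4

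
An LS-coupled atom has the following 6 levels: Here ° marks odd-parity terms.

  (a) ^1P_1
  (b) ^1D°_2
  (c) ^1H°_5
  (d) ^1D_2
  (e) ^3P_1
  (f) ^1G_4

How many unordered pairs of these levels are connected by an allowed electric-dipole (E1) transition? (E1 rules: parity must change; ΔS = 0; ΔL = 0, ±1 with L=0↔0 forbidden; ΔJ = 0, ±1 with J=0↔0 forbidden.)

(a)–(b): allowed.
(a)–(c): forbidden (ΔL, ΔJ).
(a)–(d): forbidden (parity).
(a)–(e): forbidden (parity, ΔS).
(a)–(f): forbidden (parity, ΔL, ΔJ).
(b)–(c): forbidden (parity, ΔL, ΔJ).
(b)–(d): allowed.
(b)–(e): forbidden (ΔS).
(b)–(f): forbidden (ΔL, ΔJ).
(c)–(d): forbidden (ΔL, ΔJ).
(c)–(e): forbidden (ΔS, ΔL, ΔJ).
(c)–(f): allowed.
(d)–(e): forbidden (parity, ΔS).
(d)–(f): forbidden (parity, ΔL, ΔJ).
(e)–(f): forbidden (parity, ΔS, ΔL, ΔJ).
Allowed pairs: 3 of 15.

3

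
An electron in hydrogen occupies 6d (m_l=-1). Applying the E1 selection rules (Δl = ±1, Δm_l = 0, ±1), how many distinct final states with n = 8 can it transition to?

E1 requires Δl = ±1, so l_f ∈ {1, 3}; with 0 ≤ l_f ≤ n_f−1 = 7, the allowed l_f values are {1, 3}.
For l_f = 1: m_f ∈ {m_i−1, m_i, m_i+1} ∩ [−1, 1] = {-1, 0} → 2 states.
For l_f = 3: m_f ∈ {m_i−1, m_i, m_i+1} ∩ [−3, 3] = {-2, -1, 0} → 3 states.
Total: 5.

5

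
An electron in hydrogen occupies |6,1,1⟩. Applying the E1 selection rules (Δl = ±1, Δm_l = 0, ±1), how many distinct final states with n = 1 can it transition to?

E1 requires Δl = ±1, so l_f ∈ {0, 2}; with 0 ≤ l_f ≤ n_f−1 = 0, the allowed l_f values are {0}.
For l_f = 0: m_f ∈ {m_i−1, m_i, m_i+1} ∩ [−0, 0] = {0} → 1 state.
Total: 1.

1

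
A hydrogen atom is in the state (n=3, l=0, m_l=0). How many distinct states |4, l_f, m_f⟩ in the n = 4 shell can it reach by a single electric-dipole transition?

3

E1 requires Δl = ±1, so l_f ∈ {-1, 1}; with 0 ≤ l_f ≤ n_f−1 = 3, the allowed l_f values are {1}.
For l_f = 1: m_f ∈ {m_i−1, m_i, m_i+1} ∩ [−1, 1] = {-1, 0, 1} → 3 states.
Total: 3.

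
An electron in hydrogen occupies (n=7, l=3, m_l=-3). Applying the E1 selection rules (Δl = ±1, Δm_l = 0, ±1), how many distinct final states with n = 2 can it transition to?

0

E1 requires l_f ∈ {2, 4}, but neither lies in [0, 1], so no final state is reachable.
Total: 0.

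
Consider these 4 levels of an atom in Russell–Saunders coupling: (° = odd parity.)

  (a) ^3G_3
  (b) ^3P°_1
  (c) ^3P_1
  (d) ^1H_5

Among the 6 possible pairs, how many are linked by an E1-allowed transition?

(a)–(b): forbidden (ΔL, ΔJ).
(a)–(c): forbidden (parity, ΔL, ΔJ).
(a)–(d): forbidden (parity, ΔS, ΔJ).
(b)–(c): allowed.
(b)–(d): forbidden (ΔS, ΔL, ΔJ).
(c)–(d): forbidden (parity, ΔS, ΔL, ΔJ).
Allowed pairs: 1 of 6.

1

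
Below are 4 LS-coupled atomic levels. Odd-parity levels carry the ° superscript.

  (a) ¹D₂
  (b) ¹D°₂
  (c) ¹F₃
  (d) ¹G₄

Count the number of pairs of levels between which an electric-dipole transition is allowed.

2

(a)–(b): allowed.
(a)–(c): forbidden (parity).
(a)–(d): forbidden (parity, ΔL, ΔJ).
(b)–(c): allowed.
(b)–(d): forbidden (ΔL, ΔJ).
(c)–(d): forbidden (parity).
Allowed pairs: 2 of 6.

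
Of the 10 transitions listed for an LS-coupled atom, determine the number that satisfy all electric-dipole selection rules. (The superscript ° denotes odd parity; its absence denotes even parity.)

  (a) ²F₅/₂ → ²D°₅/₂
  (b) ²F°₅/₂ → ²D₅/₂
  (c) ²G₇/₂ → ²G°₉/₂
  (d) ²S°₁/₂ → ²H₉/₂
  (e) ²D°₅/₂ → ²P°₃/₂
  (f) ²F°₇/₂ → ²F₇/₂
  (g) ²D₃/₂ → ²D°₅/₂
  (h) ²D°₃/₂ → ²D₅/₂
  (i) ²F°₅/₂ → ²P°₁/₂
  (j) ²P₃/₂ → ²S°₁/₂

(a) allowed
(b) allowed
(c) allowed
(d) forbidden (ΔL, ΔJ fail)
(e) forbidden (parity fails)
(f) allowed
(g) allowed
(h) allowed
(i) forbidden (parity, ΔL, ΔJ fail)
(j) allowed
Total allowed: 7 of 10.

7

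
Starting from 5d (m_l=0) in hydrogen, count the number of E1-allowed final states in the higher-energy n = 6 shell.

E1 requires Δl = ±1, so l_f ∈ {1, 3}; with 0 ≤ l_f ≤ n_f−1 = 5, the allowed l_f values are {1, 3}.
For l_f = 1: m_f ∈ {m_i−1, m_i, m_i+1} ∩ [−1, 1] = {-1, 0, 1} → 3 states.
For l_f = 3: m_f ∈ {m_i−1, m_i, m_i+1} ∩ [−3, 3] = {-1, 0, 1} → 3 states.
Total: 6.

6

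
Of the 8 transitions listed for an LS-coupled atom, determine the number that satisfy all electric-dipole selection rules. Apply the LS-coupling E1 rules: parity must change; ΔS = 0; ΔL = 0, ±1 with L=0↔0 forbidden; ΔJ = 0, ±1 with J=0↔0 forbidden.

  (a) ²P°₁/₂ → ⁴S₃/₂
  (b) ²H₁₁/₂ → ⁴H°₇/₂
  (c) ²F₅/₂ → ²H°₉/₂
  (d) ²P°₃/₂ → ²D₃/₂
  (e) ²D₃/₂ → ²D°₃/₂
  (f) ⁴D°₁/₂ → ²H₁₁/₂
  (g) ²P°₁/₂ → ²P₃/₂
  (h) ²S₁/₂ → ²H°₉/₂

(a) forbidden (ΔS fails)
(b) forbidden (ΔS, ΔJ fail)
(c) forbidden (ΔL, ΔJ fail)
(d) allowed
(e) allowed
(f) forbidden (ΔS, ΔL, ΔJ fail)
(g) allowed
(h) forbidden (ΔL, ΔJ fail)
Total allowed: 3 of 8.

3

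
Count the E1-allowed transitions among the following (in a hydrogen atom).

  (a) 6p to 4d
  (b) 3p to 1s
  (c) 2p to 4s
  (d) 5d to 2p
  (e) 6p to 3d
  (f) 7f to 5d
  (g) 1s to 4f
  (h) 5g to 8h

(a) allowed
(b) allowed
(c) allowed
(d) allowed
(e) allowed
(f) allowed
(g) forbidden — Δl = +3 (E1 requires Δl = ±1)
(h) allowed
Total allowed: 7 of 8.

7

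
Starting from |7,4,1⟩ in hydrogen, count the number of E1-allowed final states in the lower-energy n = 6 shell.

6

E1 requires Δl = ±1, so l_f ∈ {3, 5}; with 0 ≤ l_f ≤ n_f−1 = 5, the allowed l_f values are {3, 5}.
For l_f = 3: m_f ∈ {m_i−1, m_i, m_i+1} ∩ [−3, 3] = {0, 1, 2} → 3 states.
For l_f = 5: m_f ∈ {m_i−1, m_i, m_i+1} ∩ [−5, 5] = {0, 1, 2} → 3 states.
Total: 6.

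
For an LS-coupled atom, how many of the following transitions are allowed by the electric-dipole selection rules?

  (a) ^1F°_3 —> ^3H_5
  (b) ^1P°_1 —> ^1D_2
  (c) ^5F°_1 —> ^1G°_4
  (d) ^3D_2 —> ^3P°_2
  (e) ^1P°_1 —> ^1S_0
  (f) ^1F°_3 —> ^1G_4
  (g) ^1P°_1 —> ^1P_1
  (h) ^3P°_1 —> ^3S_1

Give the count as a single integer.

(a) forbidden (ΔS, ΔL, ΔJ fail)
(b) allowed
(c) forbidden (parity, ΔS, ΔJ fail)
(d) allowed
(e) allowed
(f) allowed
(g) allowed
(h) allowed
Total allowed: 6 of 8.

6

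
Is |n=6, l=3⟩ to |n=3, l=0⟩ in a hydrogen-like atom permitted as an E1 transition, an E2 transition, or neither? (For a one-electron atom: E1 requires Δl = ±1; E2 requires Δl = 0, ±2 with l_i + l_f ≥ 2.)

neither

Δl = 0 − 3 = -3; l_i + l_f = 3.
E1 (Δl = ±1): not satisfied.
E2 (Δl = 0,±2, l_i+l_f ≥ 2): not satisfied.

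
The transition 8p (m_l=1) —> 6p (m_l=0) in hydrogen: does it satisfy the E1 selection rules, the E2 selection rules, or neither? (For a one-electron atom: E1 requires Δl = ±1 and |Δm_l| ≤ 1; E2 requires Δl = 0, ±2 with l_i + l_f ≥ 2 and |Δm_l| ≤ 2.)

E2

Δl = 1 − 1 = +0; l_i + l_f = 2.
Δm_l = -1.
E1 (Δl = ±1, |Δm_l| ≤ 1): not satisfied.
E2 (Δl = 0,±2, l_i+l_f ≥ 2, |Δm_l| ≤ 2): satisfied.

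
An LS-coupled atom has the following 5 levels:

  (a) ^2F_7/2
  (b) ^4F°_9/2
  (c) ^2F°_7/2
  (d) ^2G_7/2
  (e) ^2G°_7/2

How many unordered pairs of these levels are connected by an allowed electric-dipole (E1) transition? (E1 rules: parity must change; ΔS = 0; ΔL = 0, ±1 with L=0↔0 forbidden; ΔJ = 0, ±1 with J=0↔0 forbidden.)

4

(a)–(b): forbidden (ΔS).
(a)–(c): allowed.
(a)–(d): forbidden (parity).
(a)–(e): allowed.
(b)–(c): forbidden (parity, ΔS).
(b)–(d): forbidden (ΔS).
(b)–(e): forbidden (parity, ΔS).
(c)–(d): allowed.
(c)–(e): forbidden (parity).
(d)–(e): allowed.
Allowed pairs: 4 of 10.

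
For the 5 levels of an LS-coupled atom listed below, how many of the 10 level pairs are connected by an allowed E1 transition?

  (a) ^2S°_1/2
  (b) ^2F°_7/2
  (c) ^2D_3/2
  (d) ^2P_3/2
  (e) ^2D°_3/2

3

(a)–(b): forbidden (parity, ΔL, ΔJ).
(a)–(c): forbidden (ΔL).
(a)–(d): allowed.
(a)–(e): forbidden (parity, ΔL).
(b)–(c): forbidden (ΔJ).
(b)–(d): forbidden (ΔL, ΔJ).
(b)–(e): forbidden (parity, ΔJ).
(c)–(d): forbidden (parity).
(c)–(e): allowed.
(d)–(e): allowed.
Allowed pairs: 3 of 10.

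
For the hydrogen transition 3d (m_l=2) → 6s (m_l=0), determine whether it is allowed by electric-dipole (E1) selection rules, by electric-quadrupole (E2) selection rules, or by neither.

E2

Δl = 0 − 2 = -2; l_i + l_f = 2.
Δm_l = -2.
E1 (Δl = ±1, |Δm_l| ≤ 1): not satisfied.
E2 (Δl = 0,±2, l_i+l_f ≥ 2, |Δm_l| ≤ 2): satisfied.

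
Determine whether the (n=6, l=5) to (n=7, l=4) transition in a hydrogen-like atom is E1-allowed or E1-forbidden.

allowed

l: 5 → 4 (Δl = -1). Δl = ±1 satisfied.
All E1 selection rules are satisfied.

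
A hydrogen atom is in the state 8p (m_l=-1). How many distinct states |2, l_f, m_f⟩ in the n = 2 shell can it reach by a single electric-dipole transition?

1

E1 requires Δl = ±1, so l_f ∈ {0, 2}; with 0 ≤ l_f ≤ n_f−1 = 1, the allowed l_f values are {0}.
For l_f = 0: m_f ∈ {m_i−1, m_i, m_i+1} ∩ [−0, 0] = {0} → 1 state.
Total: 1.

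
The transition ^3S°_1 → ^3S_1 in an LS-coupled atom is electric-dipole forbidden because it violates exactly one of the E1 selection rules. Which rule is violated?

Initial level: S=1, L=0, J=1, parity odd. Final level: S=1, L=0, J=1, parity even.
ΔJ = 0, ±1 (not J=0↔0): J: 1 → 1, ΔJ = +0 — passes.
ΔS = 0: S: 1 → 1 — passes.
ΔL = 0, ±1 (not L=0↔0): L: 0 → 0, ΔL = +0 — fails.
Parity must change: odd → even — passes.

the L=0 ↔ L=0 exclusion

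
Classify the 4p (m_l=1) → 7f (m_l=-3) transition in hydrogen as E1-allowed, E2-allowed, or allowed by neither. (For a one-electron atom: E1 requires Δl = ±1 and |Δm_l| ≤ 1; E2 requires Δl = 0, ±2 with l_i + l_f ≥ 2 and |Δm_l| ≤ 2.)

neither

Δl = 3 − 1 = +2; l_i + l_f = 4.
Δm_l = -4.
E1 (Δl = ±1, |Δm_l| ≤ 1): not satisfied.
E2 (Δl = 0,±2, l_i+l_f ≥ 2, |Δm_l| ≤ 2): not satisfied.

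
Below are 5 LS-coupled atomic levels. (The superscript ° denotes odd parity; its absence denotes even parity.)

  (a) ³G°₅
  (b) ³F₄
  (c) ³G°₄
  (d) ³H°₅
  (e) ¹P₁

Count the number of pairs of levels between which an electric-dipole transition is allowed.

(a)–(b): allowed.
(a)–(c): forbidden (parity).
(a)–(d): forbidden (parity).
(a)–(e): forbidden (ΔS, ΔL, ΔJ).
(b)–(c): allowed.
(b)–(d): forbidden (ΔL).
(b)–(e): forbidden (parity, ΔS, ΔL, ΔJ).
(c)–(d): forbidden (parity).
(c)–(e): forbidden (ΔS, ΔL, ΔJ).
(d)–(e): forbidden (ΔS, ΔL, ΔJ).
Allowed pairs: 2 of 10.

2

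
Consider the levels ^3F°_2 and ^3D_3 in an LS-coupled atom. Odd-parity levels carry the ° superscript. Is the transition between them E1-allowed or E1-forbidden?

allowed

ΔL = 0, ±1 (not L=0↔0): L: 3 → 2, ΔL = -1 — ✓.
ΔJ = 0, ±1 (not J=0↔0): J: 2 → 3, ΔJ = +1 — ✓.
ΔS = 0: S: 1 → 1 — ✓.
Parity must change: odd → even — ✓.
All four E1 rules are satisfied.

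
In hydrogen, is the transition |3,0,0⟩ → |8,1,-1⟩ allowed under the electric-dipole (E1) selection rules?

allowed

l: 0 → 1 (Δl = +1). Δl = ±1 ✓.
m_l: 0 → -1 (Δm_l = -1). |Δm_l| ≤ 1 ✓.
All E1 selection rules are satisfied.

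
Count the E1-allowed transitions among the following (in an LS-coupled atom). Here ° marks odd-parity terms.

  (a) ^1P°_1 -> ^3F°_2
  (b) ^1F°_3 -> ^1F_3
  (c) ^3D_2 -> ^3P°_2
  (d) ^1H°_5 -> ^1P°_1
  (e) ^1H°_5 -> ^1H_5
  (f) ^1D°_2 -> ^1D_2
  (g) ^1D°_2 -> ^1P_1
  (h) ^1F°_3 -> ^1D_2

(a) forbidden (parity, ΔS, ΔL fail)
(b) allowed
(c) allowed
(d) forbidden (parity, ΔL, ΔJ fail)
(e) allowed
(f) allowed
(g) allowed
(h) allowed
Total allowed: 6 of 8.

6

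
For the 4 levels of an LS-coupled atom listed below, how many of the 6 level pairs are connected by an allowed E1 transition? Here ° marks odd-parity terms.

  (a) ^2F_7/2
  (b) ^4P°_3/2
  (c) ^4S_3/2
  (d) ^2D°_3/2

1

(a)–(b): forbidden (ΔS, ΔL, ΔJ).
(a)–(c): forbidden (parity, ΔS, ΔL, ΔJ).
(a)–(d): forbidden (ΔJ).
(b)–(c): allowed.
(b)–(d): forbidden (parity, ΔS).
(c)–(d): forbidden (ΔS, ΔL).
Allowed pairs: 1 of 6.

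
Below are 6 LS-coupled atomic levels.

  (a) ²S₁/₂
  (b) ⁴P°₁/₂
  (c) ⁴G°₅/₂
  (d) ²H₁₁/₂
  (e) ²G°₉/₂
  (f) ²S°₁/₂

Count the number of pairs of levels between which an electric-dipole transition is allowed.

(a)–(b): forbidden (ΔS).
(a)–(c): forbidden (ΔS, ΔL, ΔJ).
(a)–(d): forbidden (parity, ΔL, ΔJ).
(a)–(e): forbidden (ΔL, ΔJ).
(a)–(f): forbidden (ΔL).
(b)–(c): forbidden (parity, ΔL, ΔJ).
(b)–(d): forbidden (ΔS, ΔL, ΔJ).
(b)–(e): forbidden (parity, ΔS, ΔL, ΔJ).
(b)–(f): forbidden (parity, ΔS).
(c)–(d): forbidden (ΔS, ΔJ).
(c)–(e): forbidden (parity, ΔS, ΔJ).
(c)–(f): forbidden (parity, ΔS, ΔL, ΔJ).
(d)–(e): allowed.
(d)–(f): forbidden (ΔL, ΔJ).
(e)–(f): forbidden (parity, ΔL, ΔJ).
Allowed pairs: 1 of 15.

1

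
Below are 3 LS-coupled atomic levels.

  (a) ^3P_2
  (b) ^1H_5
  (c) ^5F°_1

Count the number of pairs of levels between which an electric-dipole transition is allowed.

0

(a)–(b): forbidden (parity, ΔS, ΔL, ΔJ).
(a)–(c): forbidden (ΔS, ΔL).
(b)–(c): forbidden (ΔS, ΔL, ΔJ).
Allowed pairs: 0 of 3.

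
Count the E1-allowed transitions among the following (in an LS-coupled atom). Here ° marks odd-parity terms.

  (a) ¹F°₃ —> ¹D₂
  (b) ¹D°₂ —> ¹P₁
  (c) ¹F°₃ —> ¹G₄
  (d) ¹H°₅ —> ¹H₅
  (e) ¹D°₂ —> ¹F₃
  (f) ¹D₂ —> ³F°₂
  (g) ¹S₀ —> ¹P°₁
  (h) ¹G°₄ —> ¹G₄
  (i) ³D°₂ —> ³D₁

(a) allowed
(b) allowed
(c) allowed
(d) allowed
(e) allowed
(f) forbidden (ΔS fails)
(g) allowed
(h) allowed
(i) allowed
Total allowed: 8 of 9.

8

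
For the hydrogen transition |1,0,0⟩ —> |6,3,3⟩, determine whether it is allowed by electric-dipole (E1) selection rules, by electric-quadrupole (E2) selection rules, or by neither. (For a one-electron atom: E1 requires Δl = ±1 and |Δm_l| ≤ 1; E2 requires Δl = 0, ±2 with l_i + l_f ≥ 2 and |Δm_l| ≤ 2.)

Δl = 3 − 0 = +3; l_i + l_f = 3.
Δm_l = +3.
E1 (Δl = ±1, |Δm_l| ≤ 1): not satisfied.
E2 (Δl = 0,±2, l_i+l_f ≥ 2, |Δm_l| ≤ 2): not satisfied.

neither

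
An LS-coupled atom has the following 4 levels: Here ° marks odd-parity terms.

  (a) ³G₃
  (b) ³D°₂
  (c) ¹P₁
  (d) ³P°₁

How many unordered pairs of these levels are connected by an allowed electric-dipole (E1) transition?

0

(a)–(b): forbidden (ΔL).
(a)–(c): forbidden (parity, ΔS, ΔL, ΔJ).
(a)–(d): forbidden (ΔL, ΔJ).
(b)–(c): forbidden (ΔS).
(b)–(d): forbidden (parity).
(c)–(d): forbidden (ΔS).
Allowed pairs: 0 of 6.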